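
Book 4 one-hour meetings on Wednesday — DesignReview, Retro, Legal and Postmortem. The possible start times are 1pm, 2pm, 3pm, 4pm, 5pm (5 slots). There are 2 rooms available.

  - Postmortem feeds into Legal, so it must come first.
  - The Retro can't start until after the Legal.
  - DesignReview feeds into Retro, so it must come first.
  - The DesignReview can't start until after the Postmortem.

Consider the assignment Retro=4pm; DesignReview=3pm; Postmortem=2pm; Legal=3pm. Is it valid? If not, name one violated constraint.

Valid

DesignReview feeds into Retro, so it must come first — holds.
There are 2 rooms available — holds.
The Retro can't start until after the Legal — holds.
Postmortem feeds into Legal, so it must come first — holds.
The DesignReview can't start until after the Postmortem — holds.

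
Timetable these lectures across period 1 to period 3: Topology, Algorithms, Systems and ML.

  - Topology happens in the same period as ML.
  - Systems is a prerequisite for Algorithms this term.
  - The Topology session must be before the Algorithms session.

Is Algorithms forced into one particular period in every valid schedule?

Algorithms can be period 2 (e.g. ML -> period 1; Systems -> period 1; Topology -> period 1; Algorithms -> period 2) or period 3 (e.g. Systems -> period 1, Topology -> period 1, ML -> period 1, Algorithms -> period 3).

No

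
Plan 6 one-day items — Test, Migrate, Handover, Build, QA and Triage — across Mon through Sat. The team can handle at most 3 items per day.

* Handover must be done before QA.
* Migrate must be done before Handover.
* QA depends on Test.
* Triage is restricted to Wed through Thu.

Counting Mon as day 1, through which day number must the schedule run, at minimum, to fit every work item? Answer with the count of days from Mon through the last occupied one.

3

The precedence chain requires at least 3 distinct days.
With at most 3 per day and 6 work items, at least 2 days are needed.
3 works (last occupied day: Wed): for example Triage -> Wed; Handover -> Tue; Build -> Mon; QA -> Wed; Test -> Mon; Migrate -> Mon.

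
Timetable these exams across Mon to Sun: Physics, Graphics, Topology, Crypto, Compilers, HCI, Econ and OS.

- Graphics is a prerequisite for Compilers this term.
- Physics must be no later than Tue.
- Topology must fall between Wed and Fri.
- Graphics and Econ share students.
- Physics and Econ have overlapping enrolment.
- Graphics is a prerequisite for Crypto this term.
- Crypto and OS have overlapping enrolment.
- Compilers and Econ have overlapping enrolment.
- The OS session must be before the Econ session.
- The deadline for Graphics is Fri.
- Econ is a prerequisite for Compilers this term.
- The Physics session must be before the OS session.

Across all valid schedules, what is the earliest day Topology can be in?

Topology is available from Wed; Topology's own window allows nothing later than Fri.
Topology at Wed is achievable: Crypto=Wed; Econ=Wed; Compilers=Thu; Graphics=Mon; HCI=Mon; Topology=Wed; OS=Tue; Physics=Mon.

Wed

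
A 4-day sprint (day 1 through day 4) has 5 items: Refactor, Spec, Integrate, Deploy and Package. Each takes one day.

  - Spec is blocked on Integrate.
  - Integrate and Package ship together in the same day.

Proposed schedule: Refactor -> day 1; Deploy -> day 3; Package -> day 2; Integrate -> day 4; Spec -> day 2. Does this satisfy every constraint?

No — it violates: Spec is blocked on Integrate

Spec is blocked on Integrate — violated.
Integrate and Package ship together in the same day — violated.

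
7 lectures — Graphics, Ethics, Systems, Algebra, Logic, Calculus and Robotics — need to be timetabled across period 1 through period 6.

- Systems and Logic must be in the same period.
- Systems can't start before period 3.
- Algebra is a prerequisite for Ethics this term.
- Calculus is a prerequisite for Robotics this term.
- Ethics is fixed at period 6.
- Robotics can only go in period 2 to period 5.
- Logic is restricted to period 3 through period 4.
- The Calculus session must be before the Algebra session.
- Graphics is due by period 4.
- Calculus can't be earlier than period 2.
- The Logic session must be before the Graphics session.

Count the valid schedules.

Splitting on Algebra: it can be period 3 (3), period 4 (5), period 5 (6). Listing each branch's schedules as (Graphics, Ethics, Systems, Logic, Calculus, Robotics) by period number:
Algebra=period 3: (4,6,3,3,2,3) (4,6,3,3,2,4) (4,6,3,3,2,5) — 3.
Algebra=period 4: (4,6,3,3,2,3) (4,6,3,3,2,4) (4,6,3,3,2,5) (4,6,3,3,3,4) (4,6,3,3,3,5) — 5.
Algebra=period 5: (4,6,3,3,2,3) (4,6,3,3,2,4) (4,6,3,3,2,5) (4,6,3,3,3,4) (4,6,3,3,3,5) (4,6,3,3,4,5) — 6.
Summing: 3 + 5 + 6 = 14.

14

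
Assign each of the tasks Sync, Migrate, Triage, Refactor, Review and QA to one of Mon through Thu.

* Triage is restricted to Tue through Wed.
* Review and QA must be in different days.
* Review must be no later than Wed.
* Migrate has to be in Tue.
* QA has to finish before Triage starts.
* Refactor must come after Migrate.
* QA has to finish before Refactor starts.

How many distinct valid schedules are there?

48

Splitting on Sync: it can be Mon (12), Tue (12), Wed (12), Thu (12). Listing each branch's schedules as (Migrate, Triage, Refactor, Review, QA):
Sync=Mon: (Tue,Tue,Wed,Tue,Mon) (Tue,Tue,Wed,Wed,Mon) (Tue,Tue,Thu,Tue,Mon) (Tue,Tue,Thu,Wed,Mon) (Tue,Wed,Wed,Mon,Tue) (Tue,Wed,Wed,Tue,Mon) (Tue,Wed,Wed,Wed,Mon) (Tue,Wed,Wed,Wed,Tue) (Tue,Wed,Thu,Mon,Tue) (Tue,Wed,Thu,Tue,Mon) (Tue,Wed,Thu,Wed,Mon) (Tue,Wed,Thu,Wed,Tue) — 12.
Sync=Tue: (Tue,Tue,Wed,Tue,Mon) (Tue,Tue,Wed,Wed,Mon) (Tue,Tue,Thu,Tue,Mon) (Tue,Tue,Thu,Wed,Mon) (Tue,Wed,Wed,Mon,Tue) (Tue,Wed,Wed,Tue,Mon) (Tue,Wed,Wed,Wed,Mon) (Tue,Wed,Wed,Wed,Tue) (Tue,Wed,Thu,Mon,Tue) (Tue,Wed,Thu,Tue,Mon) (Tue,Wed,Thu,Wed,Mon) (Tue,Wed,Thu,Wed,Tue) — 12.
Sync=Wed: (Tue,Tue,Wed,Tue,Mon) (Tue,Tue,Wed,Wed,Mon) (Tue,Tue,Thu,Tue,Mon) (Tue,Tue,Thu,Wed,Mon) (Tue,Wed,Wed,Mon,Tue) (Tue,Wed,Wed,Tue,Mon) (Tue,Wed,Wed,Wed,Mon) (Tue,Wed,Wed,Wed,Tue) (Tue,Wed,Thu,Mon,Tue) (Tue,Wed,Thu,Tue,Mon) (Tue,Wed,Thu,Wed,Mon) (Tue,Wed,Thu,Wed,Tue) — 12.
Sync=Thu: (Tue,Tue,Wed,Tue,Mon) (Tue,Tue,Wed,Wed,Mon) (Tue,Tue,Thu,Tue,Mon) (Tue,Tue,Thu,Wed,Mon) (Tue,Wed,Wed,Mon,Tue) (Tue,Wed,Wed,Tue,Mon) (Tue,Wed,Wed,Wed,Mon) (Tue,Wed,Wed,Wed,Tue) (Tue,Wed,Thu,Mon,Tue) (Tue,Wed,Thu,Tue,Mon) (Tue,Wed,Thu,Wed,Mon) (Tue,Wed,Thu,Wed,Tue) — 12.
Summing: 12 + 12 + 12 + 12 = 48.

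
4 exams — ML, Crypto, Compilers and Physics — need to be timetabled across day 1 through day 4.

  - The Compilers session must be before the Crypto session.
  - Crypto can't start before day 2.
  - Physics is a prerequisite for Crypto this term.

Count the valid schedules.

56

Splitting on ML: it can be day 1 (14), day 2 (14), day 3 (14), day 4 (14). Listing each branch's schedules as (Crypto, Compilers, Physics) by day number:
ML=day 1: (2,1,1) (3,1,1) (3,1,2) (3,2,1) (3,2,2) (4,1,1) (4,1,2) (4,1,3) (4,2,1) (4,2,2) (4,2,3) (4,3,1) (4,3,2) (4,3,3) — 14.
ML=day 2: (2,1,1) (3,1,1) (3,1,2) (3,2,1) (3,2,2) (4,1,1) (4,1,2) (4,1,3) (4,2,1) (4,2,2) (4,2,3) (4,3,1) (4,3,2) (4,3,3) — 14.
ML=day 3: (2,1,1) (3,1,1) (3,1,2) (3,2,1) (3,2,2) (4,1,1) (4,1,2) (4,1,3) (4,2,1) (4,2,2) (4,2,3) (4,3,1) (4,3,2) (4,3,3) — 14.
ML=day 4: (2,1,1) (3,1,1) (3,1,2) (3,2,1) (3,2,2) (4,1,1) (4,1,2) (4,1,3) (4,2,1) (4,2,2) (4,2,3) (4,3,1) (4,3,2) (4,3,3) — 14.
Summing: 14 + 14 + 14 + 14 = 56.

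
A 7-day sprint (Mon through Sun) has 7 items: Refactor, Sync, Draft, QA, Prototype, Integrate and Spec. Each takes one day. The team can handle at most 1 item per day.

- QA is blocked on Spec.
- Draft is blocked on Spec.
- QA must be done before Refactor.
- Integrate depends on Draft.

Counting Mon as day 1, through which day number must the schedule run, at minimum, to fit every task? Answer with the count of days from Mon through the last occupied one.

7 days

The precedence chain requires at least 3 distinct days.
With at most 1 per day and 7 tasks, at least 7 days are needed.
7 works (last occupied day: Sun): for example Spec=Mon, Refactor=Thu, Prototype=Sun, Draft=Tue, Integrate=Fri, QA=Wed, Sync=Sat.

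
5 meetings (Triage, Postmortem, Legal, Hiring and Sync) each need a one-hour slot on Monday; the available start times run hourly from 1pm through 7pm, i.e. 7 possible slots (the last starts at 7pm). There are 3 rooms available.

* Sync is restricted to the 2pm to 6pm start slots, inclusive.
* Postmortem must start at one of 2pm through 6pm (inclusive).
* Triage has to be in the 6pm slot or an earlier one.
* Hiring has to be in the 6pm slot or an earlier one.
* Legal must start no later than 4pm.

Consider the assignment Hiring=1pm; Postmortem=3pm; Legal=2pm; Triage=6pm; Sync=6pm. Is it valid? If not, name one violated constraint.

Triage has to be in the 6pm slot or an earlier one — holds.
Sync is restricted to the 2pm to 6pm start slots, inclusive — holds.
Postmortem must start at one of 2pm through 6pm (inclusive) — holds.
Hiring has to be in the 6pm slot or an earlier one — holds.
Legal must start no later than 4pm — holds.
There are 3 rooms available — holds.

Valid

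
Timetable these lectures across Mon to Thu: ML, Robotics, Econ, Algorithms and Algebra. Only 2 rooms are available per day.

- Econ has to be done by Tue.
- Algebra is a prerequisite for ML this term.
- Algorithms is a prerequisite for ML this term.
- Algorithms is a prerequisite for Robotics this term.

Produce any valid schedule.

Algorithms=Mon; Econ=Mon; ML=Wed; Robotics=Tue; Algebra=Tue

Checking: Algorithms(Mon) before Robotics(Tue); Algorithms(Mon) before ML(Wed); Algebra(Tue) before ML(Wed); Econ=Mon in [Mon,Tue]; max 2 per day (cap 2).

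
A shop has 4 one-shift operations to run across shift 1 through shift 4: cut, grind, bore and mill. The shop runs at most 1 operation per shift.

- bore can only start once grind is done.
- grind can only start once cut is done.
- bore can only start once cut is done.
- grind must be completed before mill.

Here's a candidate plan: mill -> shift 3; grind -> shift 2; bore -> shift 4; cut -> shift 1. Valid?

grind must be completed before mill — holds.
bore can only start once cut is done — holds.
grind can only start once cut is done — holds.
The shop runs at most 1 operation per shift — holds.
bore can only start once grind is done — holds.

Valid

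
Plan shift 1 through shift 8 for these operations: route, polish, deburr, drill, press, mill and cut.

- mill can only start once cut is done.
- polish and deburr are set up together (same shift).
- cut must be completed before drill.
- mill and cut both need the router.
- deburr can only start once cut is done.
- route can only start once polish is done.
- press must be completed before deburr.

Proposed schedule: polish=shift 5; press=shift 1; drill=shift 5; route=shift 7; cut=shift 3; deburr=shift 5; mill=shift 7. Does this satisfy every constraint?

press must be completed before deburr — holds.
mill and cut both need the router — holds.
route can only start once polish is done — holds.
polish and deburr are set up together (same shift) — holds.
deburr can only start once cut is done — holds.
cut must be completed before drill — holds.
mill can only start once cut is done — holds.

Yes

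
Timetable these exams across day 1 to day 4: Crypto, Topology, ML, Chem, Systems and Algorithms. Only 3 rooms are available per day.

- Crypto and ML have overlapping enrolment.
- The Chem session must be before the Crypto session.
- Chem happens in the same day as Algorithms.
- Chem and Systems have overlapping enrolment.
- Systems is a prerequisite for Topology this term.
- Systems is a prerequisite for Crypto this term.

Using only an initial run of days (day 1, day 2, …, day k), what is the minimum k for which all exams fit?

3 days

The precedence chain requires at least 2 distinct days.
With at most 3 per day and 6 exams, at least 2 days are needed.
Could 2 days be enough, i.e. nothing placed later than day 2? No: Crypto must come after Systems (at day 1 or later) → {day 2}; Systems must come before Crypto (at day 2 or earlier) → {day 1}; Chem must come before Crypto (at day 2 or earlier) → {day 1}; Systems can't share with Chem (day 1) → nothing is left.
So 2 days is not enough.
3 works (last occupied day: day 3): for example Systems in day 1; Topology in day 2; ML in day 1; Crypto in day 3; Algorithms in day 2; Chem in day 2.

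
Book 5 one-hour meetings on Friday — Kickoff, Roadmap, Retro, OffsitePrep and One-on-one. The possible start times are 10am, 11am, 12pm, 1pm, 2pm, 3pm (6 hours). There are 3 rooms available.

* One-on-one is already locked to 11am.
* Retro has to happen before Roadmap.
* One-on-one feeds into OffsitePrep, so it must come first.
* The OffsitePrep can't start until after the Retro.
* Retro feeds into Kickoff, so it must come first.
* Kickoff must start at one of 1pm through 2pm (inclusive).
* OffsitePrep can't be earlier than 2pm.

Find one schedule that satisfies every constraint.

Kickoff in 1pm; One-on-one in 11am; OffsitePrep in 2pm; Roadmap in 11am; Retro in 10am

Checking: One-on-one(11am) before OffsitePrep(2pm); Retro(10am) before Kickoff(1pm); Retro(10am) before OffsitePrep(2pm); Retro(10am) before Roadmap(11am); Kickoff=1pm in [1pm,2pm]; OffsitePrep=2pm in [2pm,3pm]; One-on-one=11am in [11am,11am]; max 2 per hour (cap 3).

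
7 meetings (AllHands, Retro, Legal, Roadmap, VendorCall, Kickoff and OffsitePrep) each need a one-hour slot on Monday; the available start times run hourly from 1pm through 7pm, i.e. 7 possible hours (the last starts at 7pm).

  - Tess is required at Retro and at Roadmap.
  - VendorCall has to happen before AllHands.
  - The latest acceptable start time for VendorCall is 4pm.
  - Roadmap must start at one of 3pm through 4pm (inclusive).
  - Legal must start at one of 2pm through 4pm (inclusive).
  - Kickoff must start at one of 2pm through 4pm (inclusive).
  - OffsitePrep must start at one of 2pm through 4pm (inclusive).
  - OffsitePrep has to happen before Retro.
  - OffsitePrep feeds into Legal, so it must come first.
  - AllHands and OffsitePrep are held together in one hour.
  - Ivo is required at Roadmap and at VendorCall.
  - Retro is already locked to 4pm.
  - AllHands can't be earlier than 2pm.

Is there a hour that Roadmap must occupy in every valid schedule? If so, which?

Roadmap's window is 3pm–4pm.
Retro is fixed at 4pm, and Roadmap can't share a hour with Retro.
So Roadmap must be 3pm.

3pm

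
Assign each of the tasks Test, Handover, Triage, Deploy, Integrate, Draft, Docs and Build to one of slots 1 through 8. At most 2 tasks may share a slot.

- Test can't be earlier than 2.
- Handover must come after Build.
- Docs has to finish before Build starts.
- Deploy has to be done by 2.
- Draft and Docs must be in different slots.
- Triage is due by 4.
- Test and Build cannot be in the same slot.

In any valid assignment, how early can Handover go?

Precedence pushes Handover to at least 3.
Handover at 3 is achievable: Integrate=4; Test=3; Docs=1; Triage=2; Deploy=1; Draft=4; Build=2; Handover=3.

3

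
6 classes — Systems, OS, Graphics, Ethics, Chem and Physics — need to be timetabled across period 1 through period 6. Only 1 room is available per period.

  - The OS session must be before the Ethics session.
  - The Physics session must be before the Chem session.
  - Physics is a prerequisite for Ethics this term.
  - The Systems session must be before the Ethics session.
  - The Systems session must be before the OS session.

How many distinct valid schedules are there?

54

Splitting on Systems: it can be period 1 (25), period 2 (17), period 3 (9), period 4 (3). Listing each branch's schedules as (OS, Graphics, Ethics, Chem, Physics) by period number:
Systems=period 1: (2,3,5,6,4) (2,3,6,5,4) (2,4,5,6,3) (2,4,6,5,3) (2,5,4,6,3) (2,5,6,4,3) (2,6,4,5,3) (2,6,5,4,3) (3,2,5,6,4) (3,2,6,5,4) (3,4,5,6,2) (3,4,6,5,2) (3,5,4,6,2) (3,5,6,4,2) (3,6,4,5,2) (3,6,5,4,2) (4,2,5,6,3) (4,2,6,5,3) (4,3,5,6,2) (4,3,6,5,2) (4,5,6,3,2) (4,6,5,3,2) (5,2,6,4,3) (5,3,6,4,2) (5,4,6,3,2) — 25.
Systems=period 2: (3,1,5,6,4) (3,1,6,5,4) (3,4,5,6,1) (3,4,6,5,1) (3,5,4,6,1) (3,5,6,4,1) (3,6,4,5,1) (3,6,5,4,1) (4,1,5,6,3) (4,1,6,5,3) (4,3,5,6,1) (4,3,6,5,1) (4,5,6,3,1) (4,6,5,3,1) (5,1,6,4,3) (5,3,6,4,1) (5,4,6,3,1) — 17.
Systems=period 3: (4,1,5,6,2) (4,1,6,5,2) (4,2,5,6,1) (4,2,6,5,1) (4,5,6,2,1) (4,6,5,2,1) (5,1,6,4,2) (5,2,6,4,1) (5,4,6,2,1) — 9.
Systems=period 4: (5,1,6,3,2) (5,2,6,3,1) (5,3,6,2,1) — 3.
Summing: 25 + 17 + 9 + 3 = 54.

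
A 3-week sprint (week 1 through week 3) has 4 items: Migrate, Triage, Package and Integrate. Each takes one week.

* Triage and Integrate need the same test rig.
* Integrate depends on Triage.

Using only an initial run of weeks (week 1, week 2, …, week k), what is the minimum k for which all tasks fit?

2 weeks

The precedence chain requires at least 2 distinct weeks.
2 works (last occupied week: week 2): for example Migrate -> week 1, Integrate -> week 2, Triage -> week 1, Package -> week 1.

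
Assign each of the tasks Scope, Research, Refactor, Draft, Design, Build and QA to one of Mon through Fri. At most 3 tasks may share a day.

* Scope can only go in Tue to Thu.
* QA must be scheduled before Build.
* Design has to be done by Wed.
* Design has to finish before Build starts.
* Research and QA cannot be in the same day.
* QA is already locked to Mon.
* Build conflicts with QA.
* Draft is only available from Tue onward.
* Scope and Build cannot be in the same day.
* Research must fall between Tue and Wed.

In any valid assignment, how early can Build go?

Tue

Precedence pushes Build to at least Tue.
Build at Tue is achievable: Build=Tue, Draft=Tue, Refactor=Mon, Scope=Wed, QA=Mon, Research=Tue, Design=Mon.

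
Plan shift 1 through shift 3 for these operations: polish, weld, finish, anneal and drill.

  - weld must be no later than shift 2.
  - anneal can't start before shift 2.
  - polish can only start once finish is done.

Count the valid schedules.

36

Splitting on polish: it can be shift 2 (12), shift 3 (24). Listing each branch's schedules as (weld, finish, anneal, drill) by shift number:
polish=shift 2: (1,1,2,1) (1,1,2,2) (1,1,2,3) (1,1,3,1) (1,1,3,2) (1,1,3,3) (2,1,2,1) (2,1,2,2) (2,1,2,3) (2,1,3,1) (2,1,3,2) (2,1,3,3) — 12.
polish=shift 3: (1,1,2,1) (1,1,2,2) (1,1,2,3) (1,1,3,1) (1,1,3,2) (1,1,3,3) (1,2,2,1) (1,2,2,2) (1,2,2,3) (1,2,3,1) (1,2,3,2) (1,2,3,3) (2,1,2,1) (2,1,2,2) (2,1,2,3) (2,1,3,1) (2,1,3,2) (2,1,3,3) (2,2,2,1) (2,2,2,2) (2,2,2,3) (2,2,3,1) (2,2,3,2) (2,2,3,3) — 24.
Summing: 12 + 24 = 36.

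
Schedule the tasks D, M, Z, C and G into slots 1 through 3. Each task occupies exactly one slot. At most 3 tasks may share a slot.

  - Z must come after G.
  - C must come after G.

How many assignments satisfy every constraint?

42

Splitting on D: it can be 1 (15), 2 (14), 3 (13). Listing each branch's schedules as (M, Z, C, G):
D=1: (1,2,2,1) (1,2,3,1) (1,3,2,1) (1,3,3,1) (1,3,3,2) (2,2,2,1) (2,2,3,1) (2,3,2,1) (2,3,3,1) (2,3,3,2) (3,2,2,1) (3,2,3,1) (3,3,2,1) (3,3,3,1) (3,3,3,2) — 15.
D=2: (1,2,2,1) (1,2,3,1) (1,3,2,1) (1,3,3,1) (1,3,3,2) (2,2,3,1) (2,3,2,1) (2,3,3,1) (2,3,3,2) (3,2,2,1) (3,2,3,1) (3,3,2,1) (3,3,3,1) (3,3,3,2) — 14.
D=3: (1,2,2,1) (1,2,3,1) (1,3,2,1) (1,3,3,1) (1,3,3,2) (2,2,2,1) (2,2,3,1) (2,3,2,1) (2,3,3,1) (2,3,3,2) (3,2,2,1) (3,2,3,1) (3,3,2,1) — 13.
Summing: 15 + 14 + 13 = 42.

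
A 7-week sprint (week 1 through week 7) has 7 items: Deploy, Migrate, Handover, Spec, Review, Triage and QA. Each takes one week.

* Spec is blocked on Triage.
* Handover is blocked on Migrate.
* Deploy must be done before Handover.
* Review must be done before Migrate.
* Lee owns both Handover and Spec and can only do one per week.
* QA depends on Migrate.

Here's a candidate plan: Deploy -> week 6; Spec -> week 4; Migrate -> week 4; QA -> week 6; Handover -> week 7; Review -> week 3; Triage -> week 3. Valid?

Handover is blocked on Migrate — holds.
Review must be done before Migrate — holds.
Spec is blocked on Triage — holds.
Lee owns both Handover and Spec and can only do one per week — holds.
QA depends on Migrate — holds.
Deploy must be done before Handover — holds.

Valid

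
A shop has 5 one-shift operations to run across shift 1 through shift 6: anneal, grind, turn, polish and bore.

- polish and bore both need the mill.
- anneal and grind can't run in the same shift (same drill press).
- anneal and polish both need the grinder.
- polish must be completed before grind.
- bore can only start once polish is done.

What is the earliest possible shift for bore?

Precedence pushes bore to at least shift 2.
bore at shift 2 is achievable: anneal -> shift 3; bore -> shift 2; turn -> shift 1; grind -> shift 2; polish -> shift 1.

shift 2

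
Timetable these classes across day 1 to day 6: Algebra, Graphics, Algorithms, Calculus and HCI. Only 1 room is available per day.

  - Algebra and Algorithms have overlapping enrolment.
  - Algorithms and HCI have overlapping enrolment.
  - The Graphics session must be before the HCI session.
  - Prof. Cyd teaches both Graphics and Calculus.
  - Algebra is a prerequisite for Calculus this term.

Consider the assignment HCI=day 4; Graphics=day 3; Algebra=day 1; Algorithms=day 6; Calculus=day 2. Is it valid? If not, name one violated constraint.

Valid

The Graphics session must be before the HCI session — holds.
Prof. Cyd teaches both Graphics and Calculus — holds.
Algorithms and HCI have overlapping enrolment — holds.
Algebra is a prerequisite for Calculus this term — holds.
Algebra and Algorithms have overlapping enrolment — holds.
Only 1 room is available per day — holds.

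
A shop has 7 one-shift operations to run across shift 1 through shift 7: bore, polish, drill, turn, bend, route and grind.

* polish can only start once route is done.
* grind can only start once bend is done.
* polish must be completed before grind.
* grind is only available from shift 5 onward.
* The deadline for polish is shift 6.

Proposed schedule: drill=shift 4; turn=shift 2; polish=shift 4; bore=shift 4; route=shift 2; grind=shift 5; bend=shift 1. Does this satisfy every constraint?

grind is only available from shift 5 onward — holds.
polish can only start once route is done — holds.
The deadline for polish is shift 6 — holds.
grind can only start once bend is done — holds.
polish must be completed before grind — holds.

Yes, all constraints hold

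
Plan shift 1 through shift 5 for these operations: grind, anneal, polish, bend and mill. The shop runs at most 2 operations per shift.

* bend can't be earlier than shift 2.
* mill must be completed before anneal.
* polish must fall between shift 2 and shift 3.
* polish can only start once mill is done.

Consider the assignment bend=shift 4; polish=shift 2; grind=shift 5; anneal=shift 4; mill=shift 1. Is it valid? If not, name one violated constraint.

bend can't be earlier than shift 2 — holds.
polish can only start once mill is done — holds.
mill must be completed before anneal — holds.
The shop runs at most 2 operations per shift — holds.
polish must fall between shift 2 and shift 3 — holds.

Yes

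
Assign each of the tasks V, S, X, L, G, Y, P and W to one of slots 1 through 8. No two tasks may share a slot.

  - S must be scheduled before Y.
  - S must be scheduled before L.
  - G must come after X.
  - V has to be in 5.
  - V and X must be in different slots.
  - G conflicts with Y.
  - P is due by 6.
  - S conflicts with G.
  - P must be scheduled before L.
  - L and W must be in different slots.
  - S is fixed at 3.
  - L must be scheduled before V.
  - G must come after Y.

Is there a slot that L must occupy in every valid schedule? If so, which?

S is fixed at 3 and must come before L, so L is at least 4.
V is fixed at 5 and must come after L, so L is at most 4.
So L must be 4.

4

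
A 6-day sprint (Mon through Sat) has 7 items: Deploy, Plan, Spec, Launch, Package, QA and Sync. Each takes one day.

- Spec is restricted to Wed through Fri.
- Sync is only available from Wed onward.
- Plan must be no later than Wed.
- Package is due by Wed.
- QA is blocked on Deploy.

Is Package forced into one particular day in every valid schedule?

No

Package can be Mon (e.g. Spec=Wed; Launch=Mon; Sync=Wed; Deploy=Mon; Plan=Mon; Package=Mon; QA=Tue) or Tue (e.g. QA -> Tue; Sync -> Wed; Deploy -> Mon; Launch -> Mon; Plan -> Mon; Spec -> Wed; Package -> Tue).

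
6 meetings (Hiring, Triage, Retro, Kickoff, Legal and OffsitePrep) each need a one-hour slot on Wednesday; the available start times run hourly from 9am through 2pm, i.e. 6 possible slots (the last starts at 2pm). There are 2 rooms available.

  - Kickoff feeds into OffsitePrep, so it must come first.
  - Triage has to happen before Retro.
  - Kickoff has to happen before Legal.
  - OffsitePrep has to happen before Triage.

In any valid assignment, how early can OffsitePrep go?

Precedence pushes OffsitePrep to at least 10am; downstream work caps OffsitePrep at 12pm.
OffsitePrep at 10am is achievable: Legal=10am, Retro=12pm, Triage=11am, OffsitePrep=10am, Hiring=9am, Kickoff=9am.

10am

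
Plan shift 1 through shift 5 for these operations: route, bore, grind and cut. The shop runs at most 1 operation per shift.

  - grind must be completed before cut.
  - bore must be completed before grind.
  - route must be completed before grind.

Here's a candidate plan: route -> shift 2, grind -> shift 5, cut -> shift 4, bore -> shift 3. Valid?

The shop runs at most 1 operation per shift — holds.
bore must be completed before grind — holds.
grind must be completed before cut — violated.
route must be completed before grind — holds.

No. grind must be completed before cut is not satisfied.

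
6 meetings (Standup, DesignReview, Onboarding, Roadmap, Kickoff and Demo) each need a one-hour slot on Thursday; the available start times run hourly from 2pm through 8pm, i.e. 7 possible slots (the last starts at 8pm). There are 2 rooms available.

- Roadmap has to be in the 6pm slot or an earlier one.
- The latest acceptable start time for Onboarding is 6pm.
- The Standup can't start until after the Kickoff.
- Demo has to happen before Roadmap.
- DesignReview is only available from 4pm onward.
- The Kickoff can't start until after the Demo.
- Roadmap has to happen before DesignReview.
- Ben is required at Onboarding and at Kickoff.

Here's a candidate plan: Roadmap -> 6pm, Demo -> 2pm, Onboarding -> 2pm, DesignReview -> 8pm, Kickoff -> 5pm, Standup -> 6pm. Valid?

Demo has to happen before Roadmap — holds.
DesignReview is only available from 4pm onward — holds.
The Standup can't start until after the Kickoff — holds.
The latest acceptable start time for Onboarding is 6pm — holds.
The Kickoff can't start until after the Demo — holds.
Ben is required at Onboarding and at Kickoff — holds.
Roadmap has to be in the 6pm slot or an earlier one — holds.
There are 2 rooms available — holds.
Roadmap has to happen before DesignReview — holds.

Valid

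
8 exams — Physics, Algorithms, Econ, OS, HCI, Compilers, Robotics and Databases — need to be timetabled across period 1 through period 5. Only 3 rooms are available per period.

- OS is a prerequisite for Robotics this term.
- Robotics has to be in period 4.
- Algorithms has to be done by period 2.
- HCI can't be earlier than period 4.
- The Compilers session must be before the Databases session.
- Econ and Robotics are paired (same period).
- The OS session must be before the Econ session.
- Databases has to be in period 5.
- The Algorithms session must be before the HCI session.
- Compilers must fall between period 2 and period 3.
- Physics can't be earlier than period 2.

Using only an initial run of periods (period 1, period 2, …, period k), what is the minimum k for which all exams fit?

The precedence chain requires at least 2 distinct periods.
With at most 3 per period and 8 exams, at least 3 periods are needed.
Databases can't be placed before period 5, so the schedule must run through at least period 5.
5 works (last occupied period: period 5): for example HCI=period 4; Compilers=period 2; Robotics=period 4; Databases=period 5; OS=period 1; Econ=period 4; Physics=period 2; Algorithms=period 1.

5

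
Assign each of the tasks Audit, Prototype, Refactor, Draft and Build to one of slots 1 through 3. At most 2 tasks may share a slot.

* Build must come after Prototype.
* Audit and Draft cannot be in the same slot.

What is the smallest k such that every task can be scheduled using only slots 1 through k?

3 slots

The precedence chain requires at least 2 distinct slots.
With at most 2 per slot and 5 tasks, at least 3 slots are needed.
3 works (last occupied slot: 3): for example Refactor=2, Draft=3, Prototype=1, Audit=1, Build=2.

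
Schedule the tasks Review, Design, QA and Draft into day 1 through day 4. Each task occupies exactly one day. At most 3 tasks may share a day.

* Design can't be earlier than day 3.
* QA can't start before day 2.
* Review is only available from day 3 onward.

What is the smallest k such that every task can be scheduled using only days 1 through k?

3 days

With at most 3 per day and 4 tasks, at least 2 days are needed.
Review can't be placed before day 3, so the schedule must run through at least day 3.
3 works (last occupied day: day 3): for example Draft=day 1, QA=day 2, Design=day 3, Review=day 3.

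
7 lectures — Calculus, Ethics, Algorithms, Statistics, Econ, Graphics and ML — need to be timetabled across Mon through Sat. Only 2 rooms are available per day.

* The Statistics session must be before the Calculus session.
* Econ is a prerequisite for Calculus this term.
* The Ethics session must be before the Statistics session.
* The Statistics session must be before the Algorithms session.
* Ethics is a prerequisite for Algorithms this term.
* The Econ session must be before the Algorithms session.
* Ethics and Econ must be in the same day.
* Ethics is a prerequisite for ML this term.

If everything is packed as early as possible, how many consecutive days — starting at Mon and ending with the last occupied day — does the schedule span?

4

The precedence chain requires at least 3 distinct days.
With at most 2 per day and 7 lectures, at least 4 days are needed.
4 works (last occupied day: Thu): for example Graphics -> Thu, Ethics -> Mon, ML -> Tue, Statistics -> Tue, Algorithms -> Wed, Econ -> Mon, Calculus -> Wed.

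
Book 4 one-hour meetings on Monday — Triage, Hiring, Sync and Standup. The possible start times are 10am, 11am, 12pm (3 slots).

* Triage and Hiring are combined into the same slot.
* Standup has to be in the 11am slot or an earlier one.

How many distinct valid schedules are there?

Splitting on Triage: it can be 10am (6), 11am (6), 12pm (6). Listing each branch's schedules as (Hiring, Sync, Standup):
Triage=10am: (10am,10am,10am) (10am,10am,11am) (10am,11am,10am) (10am,11am,11am) (10am,12pm,10am) (10am,12pm,11am) — 6.
Triage=11am: (11am,10am,10am) (11am,10am,11am) (11am,11am,10am) (11am,11am,11am) (11am,12pm,10am) (11am,12pm,11am) — 6.
Triage=12pm: (12pm,10am,10am) (12pm,10am,11am) (12pm,11am,10am) (12pm,11am,11am) (12pm,12pm,10am) (12pm,12pm,11am) — 6.
Summing: 6 + 6 + 6 = 18.

18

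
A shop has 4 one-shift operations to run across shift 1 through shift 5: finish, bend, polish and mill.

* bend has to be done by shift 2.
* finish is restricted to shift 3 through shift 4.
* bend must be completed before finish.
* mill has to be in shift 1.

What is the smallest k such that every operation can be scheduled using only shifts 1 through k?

3

The precedence chain requires at least 2 distinct shifts.
finish can't be placed before shift 3, so the schedule must run through at least shift 3.
3 works (last occupied shift: shift 3): for example finish -> shift 3; polish -> shift 1; mill -> shift 1; bend -> shift 1.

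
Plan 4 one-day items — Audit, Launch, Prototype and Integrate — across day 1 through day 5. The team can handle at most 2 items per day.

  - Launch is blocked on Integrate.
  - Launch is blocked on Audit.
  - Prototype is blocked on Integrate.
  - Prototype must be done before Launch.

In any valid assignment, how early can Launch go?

Precedence pushes Launch to at least day 3.
Launch at day 3 is achievable: Launch in day 3, Audit in day 1, Integrate in day 1, Prototype in day 2.

day 3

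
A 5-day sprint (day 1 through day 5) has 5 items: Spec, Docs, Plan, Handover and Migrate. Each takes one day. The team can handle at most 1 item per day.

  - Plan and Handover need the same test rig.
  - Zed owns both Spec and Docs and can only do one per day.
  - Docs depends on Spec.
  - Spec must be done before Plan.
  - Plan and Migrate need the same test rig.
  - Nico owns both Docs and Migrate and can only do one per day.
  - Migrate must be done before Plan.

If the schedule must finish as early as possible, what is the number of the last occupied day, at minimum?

The precedence chain requires at least 2 distinct days.
With at most 1 per day and 5 tasks, at least 5 days are needed.
5 works (last occupied day: day 5): for example Handover in day 5, Plan in day 3, Docs in day 4, Migrate in day 2, Spec in day 1.

day 5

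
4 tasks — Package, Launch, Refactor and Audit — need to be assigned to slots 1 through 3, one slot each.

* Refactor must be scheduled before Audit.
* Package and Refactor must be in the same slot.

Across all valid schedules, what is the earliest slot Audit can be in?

2

Precedence pushes Audit to at least 2.
Audit at 2 is achievable: Launch=1, Refactor=1, Audit=2, Package=1.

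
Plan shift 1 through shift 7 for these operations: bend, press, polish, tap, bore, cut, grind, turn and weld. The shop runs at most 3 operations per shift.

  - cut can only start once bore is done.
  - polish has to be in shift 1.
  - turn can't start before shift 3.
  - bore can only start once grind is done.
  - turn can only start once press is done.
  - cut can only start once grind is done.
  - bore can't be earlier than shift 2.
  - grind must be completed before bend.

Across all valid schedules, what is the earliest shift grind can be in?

shift 1

Downstream work caps grind at shift 5.
grind at shift 1 is achievable: grind -> shift 1; polish -> shift 1; tap -> shift 2; weld -> shift 3; bore -> shift 2; turn -> shift 3; press -> shift 1; bend -> shift 2; cut -> shift 3.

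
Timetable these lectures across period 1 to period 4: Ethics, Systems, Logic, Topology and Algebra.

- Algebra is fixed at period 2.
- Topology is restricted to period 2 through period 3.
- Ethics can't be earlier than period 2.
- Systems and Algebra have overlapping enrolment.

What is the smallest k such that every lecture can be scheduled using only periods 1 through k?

2 periods

Ethics can't be placed before period 2, so the schedule must run through at least period 2.
2 works (last occupied period: period 2): for example Logic in period 1; Topology in period 2; Ethics in period 2; Systems in period 1; Algebra in period 2.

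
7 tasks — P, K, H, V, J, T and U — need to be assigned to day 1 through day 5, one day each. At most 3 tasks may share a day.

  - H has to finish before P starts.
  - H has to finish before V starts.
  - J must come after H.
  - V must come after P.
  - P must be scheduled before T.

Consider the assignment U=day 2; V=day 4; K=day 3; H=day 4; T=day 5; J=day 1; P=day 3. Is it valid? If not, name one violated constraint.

Invalid. J must come after H.

H has to finish before V starts — violated.
V must come after P — holds.
J must come after H — violated.
At most 3 tasks may share a day — holds.
H has to finish before P starts — violated.
P must be scheduled before T — holds.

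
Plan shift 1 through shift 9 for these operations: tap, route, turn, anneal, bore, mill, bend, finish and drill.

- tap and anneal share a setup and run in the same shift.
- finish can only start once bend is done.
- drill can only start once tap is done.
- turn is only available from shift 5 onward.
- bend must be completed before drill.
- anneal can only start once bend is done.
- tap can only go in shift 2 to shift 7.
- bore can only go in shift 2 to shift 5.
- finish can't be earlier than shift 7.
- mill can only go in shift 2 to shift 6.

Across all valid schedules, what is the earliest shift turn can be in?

shift 5

Turn is available from shift 5.
turn at shift 5 is achievable: tap in shift 2, turn in shift 5, bend in shift 1, finish in shift 7, route in shift 1, bore in shift 2, mill in shift 2, drill in shift 3, anneal in shift 2.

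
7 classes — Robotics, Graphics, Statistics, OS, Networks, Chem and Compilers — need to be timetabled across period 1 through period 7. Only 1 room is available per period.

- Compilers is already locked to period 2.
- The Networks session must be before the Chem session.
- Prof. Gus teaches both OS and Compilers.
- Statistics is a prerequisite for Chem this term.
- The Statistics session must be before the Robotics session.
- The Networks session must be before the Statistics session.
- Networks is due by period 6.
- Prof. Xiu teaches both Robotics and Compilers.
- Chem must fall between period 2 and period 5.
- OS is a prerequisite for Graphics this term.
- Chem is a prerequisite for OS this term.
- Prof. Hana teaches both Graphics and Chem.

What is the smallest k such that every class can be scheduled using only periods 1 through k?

7 periods

The precedence chain requires at least 5 distinct periods.
With at most 1 per period and 7 classes, at least 7 periods are needed.
7 works (last occupied period: period 7): for example Robotics -> period 6; Chem -> period 4; Compilers -> period 2; Networks -> period 1; Graphics -> period 7; Statistics -> period 3; OS -> period 5.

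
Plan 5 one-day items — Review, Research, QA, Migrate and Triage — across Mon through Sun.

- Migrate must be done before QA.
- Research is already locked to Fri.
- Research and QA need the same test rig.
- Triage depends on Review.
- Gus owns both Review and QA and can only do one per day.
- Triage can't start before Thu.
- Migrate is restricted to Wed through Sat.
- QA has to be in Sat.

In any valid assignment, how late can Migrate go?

Migrate is available from Wed; Migrate's own window allows nothing later than Sat; downstream work caps Migrate at Fri.
Migrate at Fri is achievable: Review -> Mon, Research -> Fri, Triage -> Thu, Migrate -> Fri, QA -> Sat.

Fri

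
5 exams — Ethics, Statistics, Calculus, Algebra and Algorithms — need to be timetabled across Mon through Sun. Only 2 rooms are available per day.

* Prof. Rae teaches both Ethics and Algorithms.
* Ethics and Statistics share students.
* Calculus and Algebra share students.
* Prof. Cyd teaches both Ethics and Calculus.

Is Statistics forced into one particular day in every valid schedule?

Statistics can be Mon (e.g. Calculus -> Mon; Algebra -> Tue; Ethics -> Tue; Algorithms -> Wed; Statistics -> Mon) or Tue (e.g. Ethics -> Mon; Algorithms -> Wed; Statistics -> Tue; Algebra -> Mon; Calculus -> Tue).

No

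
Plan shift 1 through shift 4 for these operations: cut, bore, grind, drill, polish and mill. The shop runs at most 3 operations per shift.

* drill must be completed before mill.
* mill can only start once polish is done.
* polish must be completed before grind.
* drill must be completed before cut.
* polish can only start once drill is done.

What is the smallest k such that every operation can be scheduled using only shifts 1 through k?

The precedence chain requires at least 3 distinct shifts.
With at most 3 per shift and 6 operations, at least 2 shifts are needed.
3 works (last occupied shift: shift 3): for example cut in shift 2, mill in shift 3, drill in shift 1, polish in shift 2, bore in shift 1, grind in shift 3.

3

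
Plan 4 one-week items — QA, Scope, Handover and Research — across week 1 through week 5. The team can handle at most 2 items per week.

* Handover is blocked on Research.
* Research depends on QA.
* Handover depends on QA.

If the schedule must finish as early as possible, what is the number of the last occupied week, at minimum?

3

The precedence chain requires at least 3 distinct weeks.
With at most 2 per week and 4 tasks, at least 2 weeks are needed.
3 works (last occupied week: week 3): for example Scope in week 1, Research in week 2, QA in week 1, Handover in week 3.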